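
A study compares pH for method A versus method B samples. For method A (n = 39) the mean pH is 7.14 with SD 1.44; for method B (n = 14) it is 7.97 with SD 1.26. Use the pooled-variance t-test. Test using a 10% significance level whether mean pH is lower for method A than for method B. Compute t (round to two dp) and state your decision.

Let group 1 = method A, group 2 = method B. H0: μ_1 = μ_2; H1: μ_1 < μ_2 (two-sample pooled-variance t-test, left-tailed).
s_p² = [(39−1)·1.44² + (14−1)·1.26²]/(39+14−2) = 1.94972
t = (7.14 − 7.97)/√[1.94972·(1/39 + 1/14)] = -1.91
df = n₁ + n₂ − 2 = 51
p-value = P(T ≤ -1.91) ≈ 0.031
Since p ≈ 0.031 < α = 0.1, reject H0; the evidence is statistically significant.

t = -1.91; reject H0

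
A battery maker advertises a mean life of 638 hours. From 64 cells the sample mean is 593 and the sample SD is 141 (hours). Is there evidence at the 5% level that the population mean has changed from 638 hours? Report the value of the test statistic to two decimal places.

H0: μ = 638; H1: μ ≠ 638 (one-sample t-test, two-sided).
t = (x̄ − μ₀)/(s/√n) = (593 − 638)/(141/√64) = -2.55
df = n − 1 = 63
Two-sided p-value ≈ 0.0131
Since p ≈ 0.0131 < α = 0.05, reject H0; the evidence is statistically significant.

-2.55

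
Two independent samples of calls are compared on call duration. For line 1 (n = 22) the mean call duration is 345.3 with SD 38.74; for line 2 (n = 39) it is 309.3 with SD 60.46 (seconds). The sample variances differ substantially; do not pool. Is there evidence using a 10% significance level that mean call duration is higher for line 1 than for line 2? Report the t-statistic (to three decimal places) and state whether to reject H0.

Let group 1 = line 1, group 2 = line 2. H0: μ_1 = μ_2; H1: μ_1 > μ_2 (Welch's two-sample t-test, right-tailed).
t = (x̄_1 − x̄_2)/√(s_1²/n_1 + s_2²/n_2) = (345.3 − 309.3)/√(38.74²/22 + 60.46²/39) = 2.829
Welch–Satterthwaite df ≈ 57.92
p-value = P(T ≥ 2.829) ≈ 0.0032
Since p ≈ 0.0032 < α = 0.1, reject H0; the data support H1.

t = 2.829; reject H0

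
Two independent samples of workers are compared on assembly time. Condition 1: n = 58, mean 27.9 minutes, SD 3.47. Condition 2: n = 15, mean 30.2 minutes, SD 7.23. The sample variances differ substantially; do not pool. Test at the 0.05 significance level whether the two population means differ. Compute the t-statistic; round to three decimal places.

-1.197

Let group 1 = condition 1, group 2 = condition 2. H0: μ_1 = μ_2; H1: μ_1 ≠ μ_2 (Welch's two-sample t-test, two-sided).
t = (x̄_1 − x̄_2)/√(s_1²/n_1 + s_2²/n_2) = (27.9 − 30.2)/√(3.47²/58 + 7.23²/15) = -1.197
Welch–Satterthwaite df ≈ 15.70
Two-sided p-value ≈ 0.2491
Since p ≈ 0.2491 > α = 0.05, fail to reject H0; the evidence is not statistically significant.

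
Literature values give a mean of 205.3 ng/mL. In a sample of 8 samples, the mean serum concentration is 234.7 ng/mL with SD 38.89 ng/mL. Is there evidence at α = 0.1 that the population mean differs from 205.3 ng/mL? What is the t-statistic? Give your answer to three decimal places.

2.138

H0: μ = 205.3; H1: μ ≠ 205.3 (one-sample t-test, two-sided).
t = (x̄ − μ₀)/(s/√n) = (234.7 − 205.3)/(38.89/√8) = 2.138
df = n − 1 = 7
Two-sided p-value ≈ 0.0698
Since p ≈ 0.0698 < α = 0.1, reject H0; the data support H1.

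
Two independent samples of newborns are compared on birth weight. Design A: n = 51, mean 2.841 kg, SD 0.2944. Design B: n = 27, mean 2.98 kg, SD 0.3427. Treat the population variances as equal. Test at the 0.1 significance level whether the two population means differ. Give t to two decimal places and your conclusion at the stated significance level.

Let group 1 = design A, group 2 = design B. H0: μ_1 = μ_2; H1: μ_1 ≠ μ_2 (two-sample pooled-variance t-test, two-sided).
s_p² = [(51−1)·0.2944² + (27−1)·0.3427²]/(51+27−2) = 0.0971986
t = (2.841 − 2.98)/√[0.0971986·(1/51 + 1/27)] = -1.87
df = n₁ + n₂ − 2 = 76
Two-sided p-value ≈ 0.065
Since p ≈ 0.065 < α = 0.1, reject H0; the evidence is statistically significant.

t = -1.87; reject H0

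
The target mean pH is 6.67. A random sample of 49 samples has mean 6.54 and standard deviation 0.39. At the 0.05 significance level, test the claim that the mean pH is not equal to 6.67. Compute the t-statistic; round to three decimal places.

-2.333

H0: μ = 6.67; H1: μ ≠ 6.67 (one-sample t-test, two-sided).
t = (x̄ − μ₀)/(s/√n) = (6.54 − 6.67)/(0.39/√49) = -2.333
df = n − 1 = 48
Two-sided p-value ≈ 0.0239
Since p ≈ 0.0239 < α = 0.05, reject H0; the evidence is statistically significant.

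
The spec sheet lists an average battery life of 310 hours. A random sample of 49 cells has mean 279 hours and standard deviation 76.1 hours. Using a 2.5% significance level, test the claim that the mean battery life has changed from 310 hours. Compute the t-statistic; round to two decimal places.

H0: μ = 310; H1: μ ≠ 310 (one-sample t-test, two-sided).
t = (x̄ − μ₀)/(s/√n) = (279 − 310)/(76.1/√49) = -2.85
df = n − 1 = 48
Two-sided p-value ≈ 0.0064
Since p ≈ 0.0064 < α = 0.025, reject H0; the data support H1.

-2.85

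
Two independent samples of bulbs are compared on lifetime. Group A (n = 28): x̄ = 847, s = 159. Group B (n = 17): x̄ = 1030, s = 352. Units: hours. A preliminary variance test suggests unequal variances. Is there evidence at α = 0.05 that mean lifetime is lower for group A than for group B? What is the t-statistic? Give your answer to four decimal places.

Let group 1 = group A, group 2 = group B. H0: μ_1 = μ_2; H1: μ_1 < μ_2 (Welch's two-sample t-test, left-tailed).
t = (x̄_1 − x̄_2)/√(s_1²/n_1 + s_2²/n_2) = (847 − 1030)/√(159²/28 + 352²/17) = -2.0220
Welch–Satterthwaite df ≈ 20.03
p-value = P(T ≤ -2.0220) ≈ 0.028
Since p ≈ 0.028 < α = 0.05, reject H0; the data support H1.

-2.0220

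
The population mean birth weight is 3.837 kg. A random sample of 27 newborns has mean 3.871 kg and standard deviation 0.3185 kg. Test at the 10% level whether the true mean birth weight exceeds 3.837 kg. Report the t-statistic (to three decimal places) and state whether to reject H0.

H0: μ = 3.837; H1: μ > 3.837 (one-sample t-test, right-tailed).
t = (x̄ − μ₀)/(s/√n) = (3.871 − 3.837)/(0.3185/√27) = 0.555
df = n − 1 = 26
p-value = P(T ≥ 0.555) ≈ 0.2919
Since p ≈ 0.2919 > α = 0.1, fail to reject H0; the evidence is not statistically significant.

t = 0.555; fail to reject H0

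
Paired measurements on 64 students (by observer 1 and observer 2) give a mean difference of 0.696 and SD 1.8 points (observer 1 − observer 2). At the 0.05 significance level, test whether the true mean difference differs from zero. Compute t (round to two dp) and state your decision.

H0: μ_d = 0; H1: μ_d ≠ 0 (paired t-test on the differences, two-sided).
t = d̄/(s_d/√n) = 0.696/(1.8/√64) = 3.09
df = n − 1 = 63
Two-sided p-value ≈ 0.0029
Since p ≈ 0.0029 < α = 0.05, reject H0; the data support H1.

t = 3.09; reject H0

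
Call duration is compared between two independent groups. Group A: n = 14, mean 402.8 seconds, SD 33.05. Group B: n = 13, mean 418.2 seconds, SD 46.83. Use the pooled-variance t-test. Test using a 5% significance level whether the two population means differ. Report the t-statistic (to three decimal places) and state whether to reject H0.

Let group 1 = group A, group 2 = group B. H0: μ_1 = μ_2; H1: μ_1 ≠ μ_2 (two-sample pooled-variance t-test, two-sided).
s_p² = [(14−1)·33.05² + (13−1)·46.83²]/(14+13−2) = 1620.66
t = (402.8 − 418.2)/√[1620.66·(1/14 + 1/13)] = -0.993
df = n₁ + n₂ − 2 = 25
Two-sided p-value ≈ 0.3301
Since p ≈ 0.3301 > α = 0.05, fail to reject H0; the data do not provide sufficient evidence against H0.

t = -0.993; fail to reject H0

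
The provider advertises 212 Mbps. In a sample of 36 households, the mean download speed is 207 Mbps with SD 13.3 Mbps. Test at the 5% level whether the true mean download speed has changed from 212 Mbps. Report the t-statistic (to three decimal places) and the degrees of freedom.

t = -2.256, df = 35

H0: μ = 212; H1: μ ≠ 212 (one-sample t-test, two-sided).
t = (x̄ − μ₀)/(s/√n) = (207 − 212)/(13.3/√36) = -2.256
df = n − 1 = 35
Two-sided p-value ≈ 0.0304
Since p ≈ 0.0304 < α = 0.05, reject H0; the evidence is statistically significant.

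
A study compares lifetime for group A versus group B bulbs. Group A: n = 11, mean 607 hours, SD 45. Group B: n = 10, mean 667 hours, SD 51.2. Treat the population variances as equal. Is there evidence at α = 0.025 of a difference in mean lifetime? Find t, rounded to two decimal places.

-2.86

Let group 1 = group A, group 2 = group B. H0: μ_1 = μ_2; H1: μ_1 ≠ μ_2 (two-sample pooled-variance t-test, two-sided).
s_p² = [(11−1)·45² + (10−1)·51.2²]/(11+10−2) = 2307.52
t = (607 − 667)/√[2307.52·(1/11 + 1/10)] = -2.86
df = n₁ + n₂ − 2 = 19
Two-sided p-value ≈ 0.010
Since p ≈ 0.010 < α = 0.025, reject H0; the data support H1.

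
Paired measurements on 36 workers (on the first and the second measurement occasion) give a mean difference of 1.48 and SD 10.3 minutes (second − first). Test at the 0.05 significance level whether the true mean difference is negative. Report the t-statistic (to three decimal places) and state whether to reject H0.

H0: μ_d = 0; H1: μ_d < 0 (paired t-test on the differences, left-tailed).
t = d̄/(s_d/√n) = 1.48/(10.3/√36) = 0.862
df = n − 1 = 35
p-value = P(T ≤ 0.862) ≈ 0.8028
Since p ≈ 0.8028 > α = 0.05, fail to reject H0; the evidence is not statistically significant.

t = 0.862; fail to reject H0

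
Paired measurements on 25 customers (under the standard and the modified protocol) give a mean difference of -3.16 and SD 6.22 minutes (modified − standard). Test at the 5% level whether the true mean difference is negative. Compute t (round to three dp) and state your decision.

H0: μ_d = 0; H1: μ_d < 0 (paired t-test on the differences, left-tailed).
t = d̄/(s_d/√n) = -3.16/(6.22/√25) = -2.540
df = n − 1 = 24
p-value = P(T ≤ -2.540) ≈ 0.009
Since p ≈ 0.009 < α = 0.05, reject H0; the evidence is statistically significant.

t = -2.540; reject H0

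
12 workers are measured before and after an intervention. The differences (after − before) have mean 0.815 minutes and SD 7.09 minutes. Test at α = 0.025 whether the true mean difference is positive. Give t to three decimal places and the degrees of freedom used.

t = 0.398, df = 11

H0: μ_d = 0; H1: μ_d > 0 (paired t-test on the differences, right-tailed).
t = d̄/(s_d/√n) = 0.815/(7.09/√12) = 0.398
df = n − 1 = 11
p-value = P(T ≥ 0.398) ≈ 0.3491
Since p ≈ 0.3491 > α = 0.025, fail to reject H0; the data do not provide sufficient evidence against H0.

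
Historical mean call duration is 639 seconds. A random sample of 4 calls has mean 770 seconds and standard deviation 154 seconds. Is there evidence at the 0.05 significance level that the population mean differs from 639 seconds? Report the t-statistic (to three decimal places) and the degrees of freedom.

t = 1.701, df = 3

H0: μ = 639; H1: μ ≠ 639 (one-sample t-test, two-sided).
t = (x̄ − μ₀)/(s/√n) = (770 − 639)/(154/√4) = 1.701
df = n − 1 = 3
Two-sided p-value ≈ 0.1874
Since p ≈ 0.1874 > α = 0.05, fail to reject H0; the evidence is not statistically significant.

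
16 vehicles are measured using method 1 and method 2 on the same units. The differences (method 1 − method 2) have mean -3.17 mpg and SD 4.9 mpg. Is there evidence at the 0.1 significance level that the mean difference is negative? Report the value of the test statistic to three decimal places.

-2.588

H0: μ_d = 0; H1: μ_d < 0 (paired t-test on the differences, left-tailed).
t = d̄/(s_d/√n) = -3.17/(4.9/√16) = -2.588
df = n − 1 = 15
p-value = P(T ≤ -2.588) ≈ 0.0103
Since p ≈ 0.0103 < α = 0.1, reject H0; the evidence is statistically significant.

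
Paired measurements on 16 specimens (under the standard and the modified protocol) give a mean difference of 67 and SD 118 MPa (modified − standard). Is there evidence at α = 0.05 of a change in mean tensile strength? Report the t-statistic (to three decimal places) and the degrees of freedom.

H0: μ_d = 0; H1: μ_d ≠ 0 (paired t-test on the differences, two-sided).
t = d̄/(s_d/√n) = 67/(118/√16) = 2.271
df = n − 1 = 15
Two-sided p-value ≈ 0.0383
Since p ≈ 0.0383 < α = 0.05, reject H0; the data support H1.

t = 2.271, df = 15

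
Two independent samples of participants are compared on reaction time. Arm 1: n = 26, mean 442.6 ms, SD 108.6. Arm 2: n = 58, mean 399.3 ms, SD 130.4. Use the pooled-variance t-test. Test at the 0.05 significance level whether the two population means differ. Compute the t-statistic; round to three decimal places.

1.478

Let group 1 = arm 1, group 2 = arm 2. H0: μ_1 = μ_2; H1: μ_1 ≠ μ_2 (two-sample pooled-variance t-test, two-sided).
s_p² = [(26−1)·108.6² + (58−1)·130.4²]/(26+58−2) = 15415.7
t = (442.6 − 399.3)/√[15415.7·(1/26 + 1/58)] = 1.478
df = n₁ + n₂ − 2 = 82
Two-sided p-value ≈ 0.143
Since p ≈ 0.143 > α = 0.05, fail to reject H0; the evidence is not statistically significant.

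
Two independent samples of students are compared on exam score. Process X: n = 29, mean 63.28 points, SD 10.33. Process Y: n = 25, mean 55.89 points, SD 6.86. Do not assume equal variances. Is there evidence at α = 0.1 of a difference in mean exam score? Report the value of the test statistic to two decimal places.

Let group 1 = process X, group 2 = process Y. H0: μ_1 = μ_2; H1: μ_1 ≠ μ_2 (Welch's two-sample t-test, two-sided).
t = (x̄_1 − x̄_2)/√(s_1²/n_1 + s_2²/n_2) = (63.28 − 55.89)/√(10.33²/29 + 6.86²/25) = 3.13
Welch–Satterthwaite df ≈ 49.01
Two-sided p-value ≈ 0.0029
Since p ≈ 0.0029 < α = 0.1, reject H0; the evidence is statistically significant.

3.13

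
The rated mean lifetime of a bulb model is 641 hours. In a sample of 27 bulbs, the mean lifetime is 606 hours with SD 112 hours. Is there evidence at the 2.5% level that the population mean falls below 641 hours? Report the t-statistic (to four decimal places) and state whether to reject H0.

t = -1.6238; fail to reject H0

H0: μ = 641; H1: μ < 641 (one-sample t-test, left-tailed).
t = (x̄ − μ₀)/(s/√n) = (606 − 641)/(112/√27) = -1.6238
df = n − 1 = 26
p-value = P(T ≤ -1.6238) ≈ 0.0582
Since p ≈ 0.0582 > α = 0.025, fail to reject H0; the data do not provide sufficient evidence against H0.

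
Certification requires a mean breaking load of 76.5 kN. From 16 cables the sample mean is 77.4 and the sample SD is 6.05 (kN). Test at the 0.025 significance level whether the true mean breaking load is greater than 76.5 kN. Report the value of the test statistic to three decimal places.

H0: μ = 76.5; H1: μ > 76.5 (one-sample t-test, right-tailed).
t = (x̄ − μ₀)/(s/√n) = (77.4 − 76.5)/(6.05/√16) = 0.595
df = n − 1 = 15
p-value = P(T ≥ 0.595) ≈ 0.280
Since p ≈ 0.280 > α = 0.025, fail to reject H0; the data do not provide sufficient evidence against H0.

0.595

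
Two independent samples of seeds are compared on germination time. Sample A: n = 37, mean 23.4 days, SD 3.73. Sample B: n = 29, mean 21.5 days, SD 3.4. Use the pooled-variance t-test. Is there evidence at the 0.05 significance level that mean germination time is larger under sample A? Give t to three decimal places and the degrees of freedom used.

Let group 1 = sample A, group 2 = sample B. H0: μ_1 = μ_2; H1: μ_1 > μ_2 (two-sample pooled-variance t-test, right-tailed).
s_p² = [(37−1)·3.73² + (29−1)·3.4²]/(37+29−2) = 12.8835
t = (23.4 − 21.5)/√[12.8835·(1/37 + 1/29)] = 2.134
df = n₁ + n₂ − 2 = 64
p-value = P(T ≥ 2.134) ≈ 0.018
Since p ≈ 0.018 < α = 0.05, reject H0; the evidence is statistically significant.

t = 2.134, df = 64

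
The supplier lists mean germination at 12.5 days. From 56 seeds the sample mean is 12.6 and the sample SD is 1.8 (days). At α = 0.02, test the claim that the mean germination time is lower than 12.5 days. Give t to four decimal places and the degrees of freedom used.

H0: μ = 12.5; H1: μ < 12.5 (one-sample t-test, left-tailed).
t = (x̄ − μ₀)/(s/√n) = (12.6 − 12.5)/(1.8/√56) = 0.4157
df = n − 1 = 55
p-value = P(T ≤ 0.4157) ≈ 0.660
Since p ≈ 0.660 > α = 0.02, fail to reject H0; the data do not provide sufficient evidence against H0.

t = 0.4157, df = 55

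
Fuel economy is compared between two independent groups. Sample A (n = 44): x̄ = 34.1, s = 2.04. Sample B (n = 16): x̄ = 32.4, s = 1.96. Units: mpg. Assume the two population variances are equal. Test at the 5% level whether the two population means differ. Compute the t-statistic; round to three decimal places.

Let group 1 = sample A, group 2 = sample B. H0: μ_1 = μ_2; H1: μ_1 ≠ μ_2 (two-sample pooled-variance t-test, two-sided).
s_p² = [(44−1)·2.04² + (16−1)·1.96²]/(44+16−2) = 4.07884
t = (34.1 − 32.4)/√[4.07884·(1/44 + 1/16)] = 2.883
df = n₁ + n₂ − 2 = 58
Two-sided p-value ≈ 0.0055
Since p ≈ 0.0055 < α = 0.05, reject H0; the evidence is statistically significant.

2.883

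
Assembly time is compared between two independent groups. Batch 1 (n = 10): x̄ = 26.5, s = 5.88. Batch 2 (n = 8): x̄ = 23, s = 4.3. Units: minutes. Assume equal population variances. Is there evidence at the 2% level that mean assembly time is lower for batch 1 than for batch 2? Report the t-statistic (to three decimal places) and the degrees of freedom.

Let group 1 = batch 1, group 2 = batch 2. H0: μ_1 = μ_2; H1: μ_1 < μ_2 (two-sample pooled-variance t-test, left-tailed).
s_p² = [(10−1)·5.88² + (8−1)·4.3²]/(10+8−2) = 27.5375
t = (26.5 − 23)/√[27.5375·(1/10 + 1/8)] = 1.406
df = n₁ + n₂ − 2 = 16
p-value = P(T ≤ 1.406) ≈ 0.911
Since p ≈ 0.911 > α = 0.02, fail to reject H0; the evidence is not statistically significant.

t = 1.406, df = 16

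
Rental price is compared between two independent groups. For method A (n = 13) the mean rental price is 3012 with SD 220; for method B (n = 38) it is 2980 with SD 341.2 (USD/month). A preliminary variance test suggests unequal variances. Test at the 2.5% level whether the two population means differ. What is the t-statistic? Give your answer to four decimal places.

0.3884

Let group 1 = method A, group 2 = method B. H0: μ_1 = μ_2; H1: μ_1 ≠ μ_2 (Welch's two-sample t-test, two-sided).
t = (x̄_1 − x̄_2)/√(s_1²/n_1 + s_2²/n_2) = (3012 − 2980)/√(220²/13 + 341.2²/38) = 0.3884
Welch–Satterthwaite df ≈ 32.69
Two-sided p-value ≈ 0.7002
Since p ≈ 0.7002 > α = 0.025, fail to reject H0; the data do not provide sufficient evidence against H0.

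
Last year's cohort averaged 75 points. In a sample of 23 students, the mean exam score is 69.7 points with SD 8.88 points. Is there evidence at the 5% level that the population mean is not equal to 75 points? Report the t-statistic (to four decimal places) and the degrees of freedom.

t = -2.8624, df = 22

H0: μ = 75; H1: μ ≠ 75 (one-sample t-test, two-sided).
t = (x̄ − μ₀)/(s/√n) = (69.7 − 75)/(8.88/√23) = -2.8624
df = n − 1 = 22
Two-sided p-value ≈ 0.0091
Since p ≈ 0.0091 < α = 0.05, reject H0; the data support H1.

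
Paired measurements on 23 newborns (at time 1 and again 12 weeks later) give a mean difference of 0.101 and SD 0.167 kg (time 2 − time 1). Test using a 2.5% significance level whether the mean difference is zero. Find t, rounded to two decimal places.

H0: μ_d = 0; H1: μ_d ≠ 0 (paired t-test on the differences, two-sided).
t = d̄/(s_d/√n) = 0.101/(0.167/√23) = 2.90
df = n − 1 = 22
Two-sided p-value ≈ 0.0083
Since p ≈ 0.0083 < α = 0.025, reject H0; the data support H1.

2.90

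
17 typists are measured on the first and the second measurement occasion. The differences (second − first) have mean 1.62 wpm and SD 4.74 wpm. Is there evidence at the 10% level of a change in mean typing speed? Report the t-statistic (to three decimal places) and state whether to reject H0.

H0: μ_d = 0; H1: μ_d ≠ 0 (paired t-test on the differences, two-sided).
t = d̄/(s_d/√n) = 1.62/(4.74/√17) = 1.409
df = n − 1 = 16
Two-sided p-value ≈ 0.1779
Since p ≈ 0.1779 > α = 0.1, fail to reject H0; the evidence is not statistically significant.

t = 1.409; fail to reject H0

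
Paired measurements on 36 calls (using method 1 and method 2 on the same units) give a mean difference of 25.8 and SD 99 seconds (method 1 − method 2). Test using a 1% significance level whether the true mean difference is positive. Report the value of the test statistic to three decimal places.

H0: μ_d = 0; H1: μ_d > 0 (paired t-test on the differences, right-tailed).
t = d̄/(s_d/√n) = 25.8/(99/√36) = 1.564
df = n − 1 = 35
p-value = P(T ≥ 1.564) ≈ 0.0635
Since p ≈ 0.0635 > α = 0.01, fail to reject H0; the data do not provide sufficient evidence against H0.

1.564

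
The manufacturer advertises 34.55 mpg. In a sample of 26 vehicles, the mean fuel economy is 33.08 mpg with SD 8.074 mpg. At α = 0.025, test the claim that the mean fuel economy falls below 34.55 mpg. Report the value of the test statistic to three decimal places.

-0.928

H0: μ = 34.55; H1: μ < 34.55 (one-sample t-test, left-tailed).
t = (x̄ − μ₀)/(s/√n) = (33.08 − 34.55)/(8.074/√26) = -0.928
df = n − 1 = 25
p-value = P(T ≤ -0.928) ≈ 0.181
Since p ≈ 0.181 > α = 0.025, fail to reject H0; the data do not provide sufficient evidence against H0.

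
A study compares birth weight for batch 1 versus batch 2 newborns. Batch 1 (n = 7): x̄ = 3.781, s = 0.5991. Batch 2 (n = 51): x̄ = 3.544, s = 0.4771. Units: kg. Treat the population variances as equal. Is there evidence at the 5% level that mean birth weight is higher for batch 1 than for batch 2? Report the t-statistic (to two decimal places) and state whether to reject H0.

t = 1.20; fail to reject H0

Let group 1 = batch 1, group 2 = batch 2. H0: μ_1 = μ_2; H1: μ_1 > μ_2 (two-sample pooled-variance t-test, right-tailed).
s_p² = [(7−1)·0.5991² + (51−1)·0.4771²]/(7+51−2) = 0.241692
t = (3.781 − 3.544)/√[0.241692·(1/7 + 1/51)] = 1.20
df = n₁ + n₂ − 2 = 56
p-value = P(T ≥ 1.20) ≈ 0.118
Since p ≈ 0.118 > α = 0.05, fail to reject H0; the evidence is not statistically significant.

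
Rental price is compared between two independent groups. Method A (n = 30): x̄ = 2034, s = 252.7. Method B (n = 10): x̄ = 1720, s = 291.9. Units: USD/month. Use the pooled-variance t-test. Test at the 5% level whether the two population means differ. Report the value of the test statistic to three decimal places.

Let group 1 = method A, group 2 = method B. H0: μ_1 = μ_2; H1: μ_1 ≠ μ_2 (two-sample pooled-variance t-test, two-sided).
s_p² = [(30−1)·252.7² + (10−1)·291.9²]/(30+10−2) = 68913.5
t = (2034 − 1720)/√[68913.5·(1/30 + 1/10)] = 3.276
df = n₁ + n₂ − 2 = 38
Two-sided p-value ≈ 0.0023
Since p ≈ 0.0023 < α = 0.05, reject H0; the evidence is statistically significant.

3.276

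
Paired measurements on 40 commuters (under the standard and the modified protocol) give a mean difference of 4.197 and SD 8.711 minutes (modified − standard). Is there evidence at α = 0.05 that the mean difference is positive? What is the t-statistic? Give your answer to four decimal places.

H0: μ_d = 0; H1: μ_d > 0 (paired t-test on the differences, right-tailed).
t = d̄/(s_d/√n) = 4.197/(8.711/√40) = 3.0472
df = n − 1 = 39
p-value = P(T ≥ 3.0472) ≈ 0.002
Since p ≈ 0.002 < α = 0.05, reject H0; the data support H1.

3.0472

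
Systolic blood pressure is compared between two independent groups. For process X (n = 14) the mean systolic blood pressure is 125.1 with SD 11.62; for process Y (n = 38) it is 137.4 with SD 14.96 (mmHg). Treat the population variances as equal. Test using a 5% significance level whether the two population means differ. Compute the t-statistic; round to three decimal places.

Let group 1 = process X, group 2 = process Y. H0: μ_1 = μ_2; H1: μ_1 ≠ μ_2 (two-sample pooled-variance t-test, two-sided).
s_p² = [(14−1)·11.62² + (38−1)·14.96²]/(14+38−2) = 200.72
t = (125.1 − 137.4)/√[200.72·(1/14 + 1/38)] = -2.777
df = n₁ + n₂ − 2 = 50
Two-sided p-value ≈ 0.0077
Since p ≈ 0.0077 < α = 0.05, reject H0; the evidence is statistically significant.

-2.777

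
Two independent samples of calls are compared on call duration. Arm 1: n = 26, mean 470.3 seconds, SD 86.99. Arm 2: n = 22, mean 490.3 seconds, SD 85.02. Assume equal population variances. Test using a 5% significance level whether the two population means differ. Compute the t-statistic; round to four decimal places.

-0.8019

Let group 1 = arm 1, group 2 = arm 2. H0: μ_1 = μ_2; H1: μ_1 ≠ μ_2 (two-sample pooled-variance t-test, two-sided).
s_p² = [(26−1)·86.99² + (22−1)·85.02²]/(26+22−2) = 7412.56
t = (470.3 − 490.3)/√[7412.56·(1/26 + 1/22)] = -0.8019
df = n₁ + n₂ − 2 = 46
Two-sided p-value ≈ 0.427
Since p ≈ 0.427 > α = 0.05, fail to reject H0; the data do not provide sufficient evidence against H0.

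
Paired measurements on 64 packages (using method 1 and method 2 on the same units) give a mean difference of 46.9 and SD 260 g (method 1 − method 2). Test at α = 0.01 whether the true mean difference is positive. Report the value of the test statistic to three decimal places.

1.443

H0: μ_d = 0; H1: μ_d > 0 (paired t-test on the differences, right-tailed).
t = d̄/(s_d/√n) = 46.9/(260/√64) = 1.443
df = n − 1 = 63
p-value = P(T ≥ 1.443) ≈ 0.0770
Since p ≈ 0.0770 > α = 0.01, fail to reject H0; the evidence is not statistically significant.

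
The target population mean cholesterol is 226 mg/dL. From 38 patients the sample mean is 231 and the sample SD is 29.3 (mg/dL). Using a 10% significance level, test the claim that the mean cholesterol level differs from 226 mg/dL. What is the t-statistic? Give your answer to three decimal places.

H0: μ = 226; H1: μ ≠ 226 (one-sample t-test, two-sided).
t = (x̄ − μ₀)/(s/√n) = (231 − 226)/(29.3/√38) = 1.052
df = n − 1 = 37
Two-sided p-value ≈ 0.300
Since p ≈ 0.300 > α = 0.1, fail to reject H0; the data do not provide sufficient evidence against H0.

1.052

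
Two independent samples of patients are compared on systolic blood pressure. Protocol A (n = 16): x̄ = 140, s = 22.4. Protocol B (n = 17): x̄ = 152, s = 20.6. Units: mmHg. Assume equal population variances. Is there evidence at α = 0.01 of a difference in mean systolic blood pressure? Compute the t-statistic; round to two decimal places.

-1.60

Let group 1 = protocol A, group 2 = protocol B. H0: μ_1 = μ_2; H1: μ_1 ≠ μ_2 (two-sample pooled-variance t-test, two-sided).
s_p² = [(16−1)·22.4² + (17−1)·20.6²]/(16+17−2) = 461.812
t = (140 − 152)/√[461.812·(1/16 + 1/17)] = -1.60
df = n₁ + n₂ − 2 = 31
Two-sided p-value ≈ 0.1190
Since p ≈ 0.1190 > α = 0.01, fail to reject H0; the evidence is not statistically significant.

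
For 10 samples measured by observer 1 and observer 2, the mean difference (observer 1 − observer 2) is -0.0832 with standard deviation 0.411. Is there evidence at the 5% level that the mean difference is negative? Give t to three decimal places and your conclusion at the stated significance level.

t = -0.640; fail to reject H0

H0: μ_d = 0; H1: μ_d < 0 (paired t-test on the differences, left-tailed).
t = d̄/(s_d/√n) = -0.0832/(0.411/√10) = -0.640
df = n − 1 = 9
p-value = P(T ≤ -0.640) ≈ 0.2690
Since p ≈ 0.2690 > α = 0.05, fail to reject H0; the data do not provide sufficient evidence against H0.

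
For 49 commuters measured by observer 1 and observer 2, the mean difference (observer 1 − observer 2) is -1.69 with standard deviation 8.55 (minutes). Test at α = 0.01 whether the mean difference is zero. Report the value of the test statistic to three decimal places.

-1.384

H0: μ_d = 0; H1: μ_d ≠ 0 (paired t-test on the differences, two-sided).
t = d̄/(s_d/√n) = -1.69/(8.55/√49) = -1.384
df = n − 1 = 48
Two-sided p-value ≈ 0.1729
Since p ≈ 0.1729 > α = 0.01, fail to reject H0; the data do not provide sufficient evidence against H0.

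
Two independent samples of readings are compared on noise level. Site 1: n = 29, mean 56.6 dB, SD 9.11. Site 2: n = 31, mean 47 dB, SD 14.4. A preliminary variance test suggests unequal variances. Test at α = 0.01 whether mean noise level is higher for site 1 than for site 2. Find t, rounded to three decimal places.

Let group 1 = site 1, group 2 = site 2. H0: μ_1 = μ_2; H1: μ_1 > μ_2 (Welch's two-sample t-test, right-tailed).
t = (x̄_1 − x̄_2)/√(s_1²/n_1 + s_2²/n_2) = (56.6 − 47)/√(9.11²/29 + 14.4²/31) = 3.106
Welch–Satterthwaite df ≈ 51.13
p-value = P(T ≥ 3.106) ≈ 0.002
Since p ≈ 0.002 < α = 0.01, reject H0; the evidence is statistically significant.

3.106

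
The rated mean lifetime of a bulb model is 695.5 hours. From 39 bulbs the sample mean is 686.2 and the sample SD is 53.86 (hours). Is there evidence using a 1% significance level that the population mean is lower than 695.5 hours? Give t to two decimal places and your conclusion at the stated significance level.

t = -1.08; fail to reject H0

H0: μ = 695.5; H1: μ < 695.5 (one-sample t-test, left-tailed).
t = (x̄ − μ₀)/(s/√n) = (686.2 − 695.5)/(53.86/√39) = -1.08
df = n − 1 = 38
p-value = P(T ≤ -1.08) ≈ 0.1438
Since p ≈ 0.1438 > α = 0.01, fail to reject H0; the data do not provide sufficient evidence against H0.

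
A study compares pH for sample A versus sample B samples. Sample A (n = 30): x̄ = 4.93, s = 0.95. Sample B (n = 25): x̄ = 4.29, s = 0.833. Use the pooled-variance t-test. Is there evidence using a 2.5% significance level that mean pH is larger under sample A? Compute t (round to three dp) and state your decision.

Let group 1 = sample A, group 2 = sample B. H0: μ_1 = μ_2; H1: μ_1 > μ_2 (two-sample pooled-variance t-test, right-tailed).
s_p² = [(30−1)·0.95² + (25−1)·0.833²]/(30+25−2) = 0.808035
t = (4.93 − 4.29)/√[0.808035·(1/30 + 1/25)] = 2.629
df = n₁ + n₂ − 2 = 53
p-value = P(T ≥ 2.629) ≈ 0.006
Since p ≈ 0.006 < α = 0.025, reject H0; the data support H1.

t = 2.629; reject H0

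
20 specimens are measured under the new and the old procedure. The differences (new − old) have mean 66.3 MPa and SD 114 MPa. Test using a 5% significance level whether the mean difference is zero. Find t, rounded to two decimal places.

2.60

H0: μ_d = 0; H1: μ_d ≠ 0 (paired t-test on the differences, two-sided).
t = d̄/(s_d/√n) = 66.3/(114/√20) = 2.60
df = n − 1 = 19
Two-sided p-value ≈ 0.018
Since p ≈ 0.018 < α = 0.05, reject H0; the evidence is statistically significant.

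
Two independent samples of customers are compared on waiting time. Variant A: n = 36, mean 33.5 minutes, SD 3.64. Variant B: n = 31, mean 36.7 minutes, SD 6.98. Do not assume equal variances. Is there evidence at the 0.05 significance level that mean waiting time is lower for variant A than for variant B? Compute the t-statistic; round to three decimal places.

-2.298

Let group 1 = variant A, group 2 = variant B. H0: μ_1 = μ_2; H1: μ_1 < μ_2 (Welch's two-sample t-test, left-tailed).
t = (x̄_1 − x̄_2)/√(s_1²/n_1 + s_2²/n_2) = (33.5 − 36.7)/√(3.64²/36 + 6.98²/31) = -2.298
Welch–Satterthwaite df ≈ 43.64
p-value = P(T ≤ -2.298) ≈ 0.0132
Since p ≈ 0.0132 < α = 0.05, reject H0; the evidence is statistically significant.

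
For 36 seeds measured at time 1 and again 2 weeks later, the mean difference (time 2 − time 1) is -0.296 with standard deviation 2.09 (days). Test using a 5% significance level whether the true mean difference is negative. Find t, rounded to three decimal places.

-0.850

H0: μ_d = 0; H1: μ_d < 0 (paired t-test on the differences, left-tailed).
t = d̄/(s_d/√n) = -0.296/(2.09/√36) = -0.850
df = n − 1 = 35
p-value = P(T ≤ -0.850) ≈ 0.201
Since p ≈ 0.201 > α = 0.05, fail to reject H0; the data do not provide sufficient evidence against H0.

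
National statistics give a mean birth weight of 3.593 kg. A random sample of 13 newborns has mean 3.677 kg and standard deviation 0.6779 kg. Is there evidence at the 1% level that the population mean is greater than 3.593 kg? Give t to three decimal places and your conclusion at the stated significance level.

H0: μ = 3.593; H1: μ > 3.593 (one-sample t-test, right-tailed).
t = (x̄ − μ₀)/(s/√n) = (3.677 − 3.593)/(0.6779/√13) = 0.447
df = n − 1 = 12
p-value = P(T ≥ 0.447) ≈ 0.3315
Since p ≈ 0.3315 > α = 0.01, fail to reject H0; the data do not provide sufficient evidence against H0.

t = 0.447; fail to reject H0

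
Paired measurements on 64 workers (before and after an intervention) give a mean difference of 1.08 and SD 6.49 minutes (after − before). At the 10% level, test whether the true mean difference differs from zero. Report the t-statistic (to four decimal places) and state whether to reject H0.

t = 1.3313; fail to reject H0

H0: μ_d = 0; H1: μ_d ≠ 0 (paired t-test on the differences, two-sided).
t = d̄/(s_d/√n) = 1.08/(6.49/√64) = 1.3313
df = n − 1 = 63
Two-sided p-value ≈ 0.1879
Since p ≈ 0.1879 > α = 0.1, fail to reject H0; the data do not provide sufficient evidence against H0.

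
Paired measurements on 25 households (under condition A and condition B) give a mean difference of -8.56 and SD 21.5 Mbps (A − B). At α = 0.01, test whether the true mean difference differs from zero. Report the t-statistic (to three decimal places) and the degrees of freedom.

t = -1.991, df = 24

H0: μ_d = 0; H1: μ_d ≠ 0 (paired t-test on the differences, two-sided).
t = d̄/(s_d/√n) = -8.56/(21.5/√25) = -1.991
df = n − 1 = 24
Two-sided p-value ≈ 0.0580
Since p ≈ 0.0580 > α = 0.01, fail to reject H0; the data do not provide sufficient evidence against H0.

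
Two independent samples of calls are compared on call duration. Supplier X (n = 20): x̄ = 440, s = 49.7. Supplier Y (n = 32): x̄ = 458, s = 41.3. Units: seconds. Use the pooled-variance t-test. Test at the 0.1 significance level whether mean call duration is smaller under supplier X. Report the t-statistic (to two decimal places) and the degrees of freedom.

Let group 1 = supplier X, group 2 = supplier Y. H0: μ_1 = μ_2; H1: μ_1 < μ_2 (two-sample pooled-variance t-test, left-tailed).
s_p² = [(20−1)·49.7² + (32−1)·41.3²]/(20+32−2) = 1996.16
t = (440 − 458)/√[1996.16·(1/20 + 1/32)] = -1.41
df = n₁ + n₂ − 2 = 50
p-value = P(T ≤ -1.41) ≈ 0.0819
Since p ≈ 0.0819 < α = 0.1, reject H0; the evidence is statistically significant.

t = -1.41, df = 50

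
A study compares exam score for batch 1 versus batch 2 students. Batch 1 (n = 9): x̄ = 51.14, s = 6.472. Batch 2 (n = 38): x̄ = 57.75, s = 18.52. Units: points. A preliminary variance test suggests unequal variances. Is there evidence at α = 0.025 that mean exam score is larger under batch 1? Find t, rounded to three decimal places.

-1.787

Let group 1 = batch 1, group 2 = batch 2. H0: μ_1 = μ_2; H1: μ_1 > μ_2 (Welch's two-sample t-test, right-tailed).
t = (x̄_1 − x̄_2)/√(s_1²/n_1 + s_2²/n_2) = (51.14 − 57.75)/√(6.472²/9 + 18.52²/38) = -1.787
Welch–Satterthwaite df ≈ 38.12
p-value = P(T ≥ -1.787) ≈ 0.959
Since p ≈ 0.959 > α = 0.025, fail to reject H0; the data do not provide sufficient evidence against H0.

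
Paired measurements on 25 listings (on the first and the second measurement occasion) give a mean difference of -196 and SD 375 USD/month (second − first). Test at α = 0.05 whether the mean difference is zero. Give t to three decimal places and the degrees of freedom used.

t = -2.613, df = 24

H0: μ_d = 0; H1: μ_d ≠ 0 (paired t-test on the differences, two-sided).
t = d̄/(s_d/√n) = -196/(375/√25) = -2.613
df = n − 1 = 24
Two-sided p-value ≈ 0.0152
Since p ≈ 0.0152 < α = 0.05, reject H0; the data support H1.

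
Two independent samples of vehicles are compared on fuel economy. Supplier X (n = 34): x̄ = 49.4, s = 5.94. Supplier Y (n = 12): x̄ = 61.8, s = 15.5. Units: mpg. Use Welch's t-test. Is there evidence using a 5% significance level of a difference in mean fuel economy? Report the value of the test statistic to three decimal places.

Let group 1 = supplier X, group 2 = supplier Y. H0: μ_1 = μ_2; H1: μ_1 ≠ μ_2 (Welch's two-sample t-test, two-sided).
t = (x̄_1 − x̄_2)/√(s_1²/n_1 + s_2²/n_2) = (49.4 − 61.8)/√(5.94²/34 + 15.5²/12) = -2.702
Welch–Satterthwaite df ≈ 12.16
Two-sided p-value ≈ 0.019
Since p ≈ 0.019 < α = 0.05, reject H0; the evidence is statistically significant.

-2.702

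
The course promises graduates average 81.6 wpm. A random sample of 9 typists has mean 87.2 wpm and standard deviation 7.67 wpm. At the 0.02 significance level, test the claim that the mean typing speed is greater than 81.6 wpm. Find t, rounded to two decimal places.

H0: μ = 81.6; H1: μ > 81.6 (one-sample t-test, right-tailed).
t = (x̄ − μ₀)/(s/√n) = (87.2 − 81.6)/(7.67/√9) = 2.19
df = n − 1 = 8
p-value = P(T ≥ 2.19) ≈ 0.030
Since p ≈ 0.030 > α = 0.02, fail to reject H0; the evidence is not statistically significant.

2.19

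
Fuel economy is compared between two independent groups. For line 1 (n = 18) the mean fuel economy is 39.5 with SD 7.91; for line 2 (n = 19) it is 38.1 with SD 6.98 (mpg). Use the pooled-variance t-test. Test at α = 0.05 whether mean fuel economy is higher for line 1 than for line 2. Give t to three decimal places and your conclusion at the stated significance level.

t = 0.572; fail to reject H0

Let group 1 = line 1, group 2 = line 2. H0: μ_1 = μ_2; H1: μ_1 > μ_2 (two-sample pooled-variance t-test, right-tailed).
s_p² = [(18−1)·7.91² + (19−1)·6.98²]/(18+19−2) = 55.4464
t = (39.5 − 38.1)/√[55.4464·(1/18 + 1/19)] = 0.572
df = n₁ + n₂ − 2 = 35
p-value = P(T ≥ 0.572) ≈ 0.286
Since p ≈ 0.286 > α = 0.05, fail to reject H0; the evidence is not statistically significant.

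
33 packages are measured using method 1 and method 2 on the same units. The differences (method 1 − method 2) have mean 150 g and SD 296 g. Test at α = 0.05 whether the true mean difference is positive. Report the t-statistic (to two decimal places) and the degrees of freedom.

H0: μ_d = 0; H1: μ_d > 0 (paired t-test on the differences, right-tailed).
t = d̄/(s_d/√n) = 150/(296/√33) = 2.91
df = n − 1 = 32
p-value = P(T ≥ 2.91) ≈ 0.003
Since p ≈ 0.003 < α = 0.05, reject H0; the data support H1.

t = 2.91, df = 32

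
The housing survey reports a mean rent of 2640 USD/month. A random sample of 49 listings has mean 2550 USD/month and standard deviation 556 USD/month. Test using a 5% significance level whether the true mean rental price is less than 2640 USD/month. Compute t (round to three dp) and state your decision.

H0: μ = 2640; H1: μ < 2640 (one-sample t-test, left-tailed).
t = (x̄ − μ₀)/(s/√n) = (2550 − 2640)/(556/√49) = -1.133
df = n − 1 = 48
p-value = P(T ≤ -1.133) ≈ 0.1314
Since p ≈ 0.1314 > α = 0.05, fail to reject H0; the evidence is not statistically significant.

t = -1.133; fail to reject H0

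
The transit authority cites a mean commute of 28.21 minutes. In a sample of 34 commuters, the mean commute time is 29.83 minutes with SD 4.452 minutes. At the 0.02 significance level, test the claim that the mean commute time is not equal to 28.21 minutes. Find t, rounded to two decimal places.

H0: μ = 28.21; H1: μ ≠ 28.21 (one-sample t-test, two-sided).
t = (x̄ − μ₀)/(s/√n) = (29.83 − 28.21)/(4.452/√34) = 2.12
df = n − 1 = 33
Two-sided p-value ≈ 0.0415
Since p ≈ 0.0415 > α = 0.02, fail to reject H0; the evidence is not statistically significant.

2.12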